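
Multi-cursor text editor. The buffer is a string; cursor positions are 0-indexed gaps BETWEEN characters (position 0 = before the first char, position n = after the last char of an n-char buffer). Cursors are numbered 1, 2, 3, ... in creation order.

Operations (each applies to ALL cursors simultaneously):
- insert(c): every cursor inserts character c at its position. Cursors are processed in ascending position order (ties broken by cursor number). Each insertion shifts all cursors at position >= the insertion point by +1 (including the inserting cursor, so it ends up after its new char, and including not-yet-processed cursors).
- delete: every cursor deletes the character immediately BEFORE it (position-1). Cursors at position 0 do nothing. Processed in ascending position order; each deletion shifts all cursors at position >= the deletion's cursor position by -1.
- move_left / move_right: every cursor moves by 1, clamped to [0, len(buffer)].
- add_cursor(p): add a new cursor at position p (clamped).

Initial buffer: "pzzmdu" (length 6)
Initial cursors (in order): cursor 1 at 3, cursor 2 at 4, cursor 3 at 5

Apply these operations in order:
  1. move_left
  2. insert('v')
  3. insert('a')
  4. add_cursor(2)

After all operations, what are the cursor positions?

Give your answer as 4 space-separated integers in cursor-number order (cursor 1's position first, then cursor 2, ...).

After op 1 (move_left): buffer="pzzmdu" (len 6), cursors c1@2 c2@3 c3@4, authorship ......
After op 2 (insert('v')): buffer="pzvzvmvdu" (len 9), cursors c1@3 c2@5 c3@7, authorship ..1.2.3..
After op 3 (insert('a')): buffer="pzvazvamvadu" (len 12), cursors c1@4 c2@7 c3@10, authorship ..11.22.33..
After op 4 (add_cursor(2)): buffer="pzvazvamvadu" (len 12), cursors c4@2 c1@4 c2@7 c3@10, authorship ..11.22.33..

Answer: 4 7 10 2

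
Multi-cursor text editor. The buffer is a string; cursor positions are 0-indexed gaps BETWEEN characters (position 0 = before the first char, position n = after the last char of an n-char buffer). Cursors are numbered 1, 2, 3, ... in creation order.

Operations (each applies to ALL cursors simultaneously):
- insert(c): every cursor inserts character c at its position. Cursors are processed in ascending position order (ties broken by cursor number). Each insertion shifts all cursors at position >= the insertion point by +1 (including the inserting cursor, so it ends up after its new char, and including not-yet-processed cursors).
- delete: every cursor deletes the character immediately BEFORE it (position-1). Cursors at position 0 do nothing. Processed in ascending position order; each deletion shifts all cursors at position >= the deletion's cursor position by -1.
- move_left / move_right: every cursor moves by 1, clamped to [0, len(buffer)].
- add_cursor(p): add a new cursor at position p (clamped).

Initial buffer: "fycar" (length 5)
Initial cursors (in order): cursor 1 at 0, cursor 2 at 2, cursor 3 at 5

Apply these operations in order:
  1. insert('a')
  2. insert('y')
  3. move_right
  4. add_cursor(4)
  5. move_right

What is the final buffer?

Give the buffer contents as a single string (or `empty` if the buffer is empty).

Answer: ayfyaycaray

Derivation:
After op 1 (insert('a')): buffer="afyacara" (len 8), cursors c1@1 c2@4 c3@8, authorship 1..2...3
After op 2 (insert('y')): buffer="ayfyaycaray" (len 11), cursors c1@2 c2@6 c3@11, authorship 11..22...33
After op 3 (move_right): buffer="ayfyaycaray" (len 11), cursors c1@3 c2@7 c3@11, authorship 11..22...33
After op 4 (add_cursor(4)): buffer="ayfyaycaray" (len 11), cursors c1@3 c4@4 c2@7 c3@11, authorship 11..22...33
After op 5 (move_right): buffer="ayfyaycaray" (len 11), cursors c1@4 c4@5 c2@8 c3@11, authorship 11..22...33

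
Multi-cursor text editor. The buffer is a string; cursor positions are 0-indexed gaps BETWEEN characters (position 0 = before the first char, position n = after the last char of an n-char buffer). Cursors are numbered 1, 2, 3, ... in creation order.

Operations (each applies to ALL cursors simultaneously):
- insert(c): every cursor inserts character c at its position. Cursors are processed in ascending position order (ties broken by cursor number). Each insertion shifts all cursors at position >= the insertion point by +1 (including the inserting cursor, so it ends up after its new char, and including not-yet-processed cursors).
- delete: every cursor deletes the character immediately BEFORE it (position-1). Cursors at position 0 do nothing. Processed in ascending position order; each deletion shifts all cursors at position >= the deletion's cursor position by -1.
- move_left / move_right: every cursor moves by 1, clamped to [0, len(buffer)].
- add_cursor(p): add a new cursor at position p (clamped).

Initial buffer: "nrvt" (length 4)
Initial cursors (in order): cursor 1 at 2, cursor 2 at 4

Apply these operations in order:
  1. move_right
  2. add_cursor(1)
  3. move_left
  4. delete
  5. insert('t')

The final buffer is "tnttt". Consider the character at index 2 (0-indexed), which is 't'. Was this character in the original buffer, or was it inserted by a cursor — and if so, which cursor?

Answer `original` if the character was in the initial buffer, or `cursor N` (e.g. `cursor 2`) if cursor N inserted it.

Answer: cursor 1

Derivation:
After op 1 (move_right): buffer="nrvt" (len 4), cursors c1@3 c2@4, authorship ....
After op 2 (add_cursor(1)): buffer="nrvt" (len 4), cursors c3@1 c1@3 c2@4, authorship ....
After op 3 (move_left): buffer="nrvt" (len 4), cursors c3@0 c1@2 c2@3, authorship ....
After op 4 (delete): buffer="nt" (len 2), cursors c3@0 c1@1 c2@1, authorship ..
After op 5 (insert('t')): buffer="tnttt" (len 5), cursors c3@1 c1@4 c2@4, authorship 3.12.
Authorship (.=original, N=cursor N): 3 . 1 2 .
Index 2: author = 1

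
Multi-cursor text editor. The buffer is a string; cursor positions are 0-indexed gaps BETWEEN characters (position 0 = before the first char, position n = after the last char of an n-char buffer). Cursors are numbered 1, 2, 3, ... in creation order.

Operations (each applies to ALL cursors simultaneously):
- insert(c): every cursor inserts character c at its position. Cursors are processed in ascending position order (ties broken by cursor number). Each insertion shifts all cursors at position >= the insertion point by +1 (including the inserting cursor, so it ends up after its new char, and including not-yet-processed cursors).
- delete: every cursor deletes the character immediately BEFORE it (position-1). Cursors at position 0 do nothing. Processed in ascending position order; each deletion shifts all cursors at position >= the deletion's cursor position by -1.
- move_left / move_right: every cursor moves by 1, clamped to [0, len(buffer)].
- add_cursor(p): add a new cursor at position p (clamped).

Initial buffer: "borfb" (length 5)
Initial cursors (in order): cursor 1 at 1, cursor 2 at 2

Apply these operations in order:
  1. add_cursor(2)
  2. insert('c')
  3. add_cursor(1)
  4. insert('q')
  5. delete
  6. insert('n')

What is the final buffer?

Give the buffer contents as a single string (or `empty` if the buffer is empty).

After op 1 (add_cursor(2)): buffer="borfb" (len 5), cursors c1@1 c2@2 c3@2, authorship .....
After op 2 (insert('c')): buffer="bcoccrfb" (len 8), cursors c1@2 c2@5 c3@5, authorship .1.23...
After op 3 (add_cursor(1)): buffer="bcoccrfb" (len 8), cursors c4@1 c1@2 c2@5 c3@5, authorship .1.23...
After op 4 (insert('q')): buffer="bqcqoccqqrfb" (len 12), cursors c4@2 c1@4 c2@9 c3@9, authorship .411.2323...
After op 5 (delete): buffer="bcoccrfb" (len 8), cursors c4@1 c1@2 c2@5 c3@5, authorship .1.23...
After op 6 (insert('n')): buffer="bncnoccnnrfb" (len 12), cursors c4@2 c1@4 c2@9 c3@9, authorship .411.2323...

Answer: bncnoccnnrfb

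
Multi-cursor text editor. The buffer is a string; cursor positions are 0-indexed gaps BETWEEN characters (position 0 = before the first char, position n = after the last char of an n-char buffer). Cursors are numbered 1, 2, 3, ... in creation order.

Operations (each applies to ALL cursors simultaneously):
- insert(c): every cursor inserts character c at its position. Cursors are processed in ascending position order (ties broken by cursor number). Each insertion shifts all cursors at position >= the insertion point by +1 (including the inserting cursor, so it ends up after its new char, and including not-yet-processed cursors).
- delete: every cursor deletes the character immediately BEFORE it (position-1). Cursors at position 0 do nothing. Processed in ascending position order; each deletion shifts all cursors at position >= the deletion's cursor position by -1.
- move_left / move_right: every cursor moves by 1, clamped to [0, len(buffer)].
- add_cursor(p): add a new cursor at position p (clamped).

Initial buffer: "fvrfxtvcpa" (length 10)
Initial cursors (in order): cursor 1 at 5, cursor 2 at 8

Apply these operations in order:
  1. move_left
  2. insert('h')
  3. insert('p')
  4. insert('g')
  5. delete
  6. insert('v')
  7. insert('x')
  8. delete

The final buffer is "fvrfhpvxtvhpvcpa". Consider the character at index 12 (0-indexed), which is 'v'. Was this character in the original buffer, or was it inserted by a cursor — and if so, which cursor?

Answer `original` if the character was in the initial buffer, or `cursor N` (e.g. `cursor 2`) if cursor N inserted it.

After op 1 (move_left): buffer="fvrfxtvcpa" (len 10), cursors c1@4 c2@7, authorship ..........
After op 2 (insert('h')): buffer="fvrfhxtvhcpa" (len 12), cursors c1@5 c2@9, authorship ....1...2...
After op 3 (insert('p')): buffer="fvrfhpxtvhpcpa" (len 14), cursors c1@6 c2@11, authorship ....11...22...
After op 4 (insert('g')): buffer="fvrfhpgxtvhpgcpa" (len 16), cursors c1@7 c2@13, authorship ....111...222...
After op 5 (delete): buffer="fvrfhpxtvhpcpa" (len 14), cursors c1@6 c2@11, authorship ....11...22...
After op 6 (insert('v')): buffer="fvrfhpvxtvhpvcpa" (len 16), cursors c1@7 c2@13, authorship ....111...222...
After op 7 (insert('x')): buffer="fvrfhpvxxtvhpvxcpa" (len 18), cursors c1@8 c2@15, authorship ....1111...2222...
After op 8 (delete): buffer="fvrfhpvxtvhpvcpa" (len 16), cursors c1@7 c2@13, authorship ....111...222...
Authorship (.=original, N=cursor N): . . . . 1 1 1 . . . 2 2 2 . . .
Index 12: author = 2

Answer: cursor 2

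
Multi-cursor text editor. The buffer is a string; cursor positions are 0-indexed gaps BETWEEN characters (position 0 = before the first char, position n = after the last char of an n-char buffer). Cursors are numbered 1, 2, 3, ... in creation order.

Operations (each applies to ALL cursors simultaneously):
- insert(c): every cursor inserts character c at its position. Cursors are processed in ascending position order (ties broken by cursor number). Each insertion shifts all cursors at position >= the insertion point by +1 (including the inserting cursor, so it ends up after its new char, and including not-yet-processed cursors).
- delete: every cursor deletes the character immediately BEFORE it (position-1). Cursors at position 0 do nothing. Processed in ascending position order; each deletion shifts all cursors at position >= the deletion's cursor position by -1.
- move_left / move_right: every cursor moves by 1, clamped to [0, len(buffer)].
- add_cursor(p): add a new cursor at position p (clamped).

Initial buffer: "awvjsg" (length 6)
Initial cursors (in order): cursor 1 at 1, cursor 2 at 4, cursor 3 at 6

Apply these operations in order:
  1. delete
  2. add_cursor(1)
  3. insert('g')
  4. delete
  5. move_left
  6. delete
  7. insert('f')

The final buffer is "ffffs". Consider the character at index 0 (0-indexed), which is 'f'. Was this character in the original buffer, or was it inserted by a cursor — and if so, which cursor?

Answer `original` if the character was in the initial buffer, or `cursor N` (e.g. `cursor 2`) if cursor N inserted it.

After op 1 (delete): buffer="wvs" (len 3), cursors c1@0 c2@2 c3@3, authorship ...
After op 2 (add_cursor(1)): buffer="wvs" (len 3), cursors c1@0 c4@1 c2@2 c3@3, authorship ...
After op 3 (insert('g')): buffer="gwgvgsg" (len 7), cursors c1@1 c4@3 c2@5 c3@7, authorship 1.4.2.3
After op 4 (delete): buffer="wvs" (len 3), cursors c1@0 c4@1 c2@2 c3@3, authorship ...
After op 5 (move_left): buffer="wvs" (len 3), cursors c1@0 c4@0 c2@1 c3@2, authorship ...
After op 6 (delete): buffer="s" (len 1), cursors c1@0 c2@0 c3@0 c4@0, authorship .
After op 7 (insert('f')): buffer="ffffs" (len 5), cursors c1@4 c2@4 c3@4 c4@4, authorship 1234.
Authorship (.=original, N=cursor N): 1 2 3 4 .
Index 0: author = 1

Answer: cursor 1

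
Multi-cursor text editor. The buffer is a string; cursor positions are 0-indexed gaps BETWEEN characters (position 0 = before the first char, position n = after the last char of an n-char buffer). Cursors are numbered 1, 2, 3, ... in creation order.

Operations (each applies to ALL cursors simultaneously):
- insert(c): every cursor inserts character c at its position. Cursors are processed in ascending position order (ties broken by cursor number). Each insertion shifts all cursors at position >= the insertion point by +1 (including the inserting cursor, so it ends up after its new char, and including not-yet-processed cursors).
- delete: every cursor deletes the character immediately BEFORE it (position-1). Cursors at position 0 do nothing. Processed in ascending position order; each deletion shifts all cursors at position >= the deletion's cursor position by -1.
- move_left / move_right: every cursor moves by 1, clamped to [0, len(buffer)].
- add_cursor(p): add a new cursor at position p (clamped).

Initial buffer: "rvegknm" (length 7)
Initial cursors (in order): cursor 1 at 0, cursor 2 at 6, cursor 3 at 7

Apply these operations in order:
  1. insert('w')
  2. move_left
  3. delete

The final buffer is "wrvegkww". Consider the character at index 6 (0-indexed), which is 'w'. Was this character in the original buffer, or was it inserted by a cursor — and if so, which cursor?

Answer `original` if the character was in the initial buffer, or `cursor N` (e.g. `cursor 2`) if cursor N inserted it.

Answer: cursor 2

Derivation:
After op 1 (insert('w')): buffer="wrvegknwmw" (len 10), cursors c1@1 c2@8 c3@10, authorship 1......2.3
After op 2 (move_left): buffer="wrvegknwmw" (len 10), cursors c1@0 c2@7 c3@9, authorship 1......2.3
After op 3 (delete): buffer="wrvegkww" (len 8), cursors c1@0 c2@6 c3@7, authorship 1.....23
Authorship (.=original, N=cursor N): 1 . . . . . 2 3
Index 6: author = 2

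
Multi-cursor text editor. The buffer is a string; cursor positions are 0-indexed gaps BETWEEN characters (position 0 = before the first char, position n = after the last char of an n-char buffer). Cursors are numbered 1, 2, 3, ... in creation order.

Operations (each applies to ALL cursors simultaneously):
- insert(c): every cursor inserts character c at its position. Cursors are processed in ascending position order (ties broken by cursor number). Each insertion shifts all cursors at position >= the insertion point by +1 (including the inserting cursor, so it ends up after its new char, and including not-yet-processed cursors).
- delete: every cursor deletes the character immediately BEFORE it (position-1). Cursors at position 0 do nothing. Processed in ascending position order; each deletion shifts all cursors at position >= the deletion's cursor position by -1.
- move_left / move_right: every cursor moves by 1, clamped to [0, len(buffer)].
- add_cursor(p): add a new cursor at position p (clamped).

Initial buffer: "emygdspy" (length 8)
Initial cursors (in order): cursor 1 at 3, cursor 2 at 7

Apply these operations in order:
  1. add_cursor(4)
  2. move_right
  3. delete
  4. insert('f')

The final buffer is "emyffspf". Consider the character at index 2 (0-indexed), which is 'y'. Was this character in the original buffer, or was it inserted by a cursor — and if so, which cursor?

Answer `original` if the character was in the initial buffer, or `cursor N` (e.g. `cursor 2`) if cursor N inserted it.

After op 1 (add_cursor(4)): buffer="emygdspy" (len 8), cursors c1@3 c3@4 c2@7, authorship ........
After op 2 (move_right): buffer="emygdspy" (len 8), cursors c1@4 c3@5 c2@8, authorship ........
After op 3 (delete): buffer="emysp" (len 5), cursors c1@3 c3@3 c2@5, authorship .....
After op 4 (insert('f')): buffer="emyffspf" (len 8), cursors c1@5 c3@5 c2@8, authorship ...13..2
Authorship (.=original, N=cursor N): . . . 1 3 . . 2
Index 2: author = original

Answer: original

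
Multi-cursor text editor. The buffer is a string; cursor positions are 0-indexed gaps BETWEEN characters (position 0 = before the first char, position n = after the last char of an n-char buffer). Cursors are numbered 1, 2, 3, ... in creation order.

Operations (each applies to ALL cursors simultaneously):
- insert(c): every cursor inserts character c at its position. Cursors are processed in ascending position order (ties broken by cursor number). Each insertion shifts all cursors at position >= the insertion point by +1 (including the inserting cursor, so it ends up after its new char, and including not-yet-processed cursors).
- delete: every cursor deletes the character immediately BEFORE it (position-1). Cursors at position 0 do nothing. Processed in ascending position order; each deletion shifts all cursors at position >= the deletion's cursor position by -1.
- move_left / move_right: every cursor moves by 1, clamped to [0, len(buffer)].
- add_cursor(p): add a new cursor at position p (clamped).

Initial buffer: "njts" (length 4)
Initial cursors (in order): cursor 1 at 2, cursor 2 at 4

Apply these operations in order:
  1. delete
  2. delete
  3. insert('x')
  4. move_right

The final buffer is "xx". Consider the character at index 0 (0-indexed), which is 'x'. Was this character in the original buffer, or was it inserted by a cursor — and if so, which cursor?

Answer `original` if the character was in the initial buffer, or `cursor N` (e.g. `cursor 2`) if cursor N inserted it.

After op 1 (delete): buffer="nt" (len 2), cursors c1@1 c2@2, authorship ..
After op 2 (delete): buffer="" (len 0), cursors c1@0 c2@0, authorship 
After op 3 (insert('x')): buffer="xx" (len 2), cursors c1@2 c2@2, authorship 12
After op 4 (move_right): buffer="xx" (len 2), cursors c1@2 c2@2, authorship 12
Authorship (.=original, N=cursor N): 1 2
Index 0: author = 1

Answer: cursor 1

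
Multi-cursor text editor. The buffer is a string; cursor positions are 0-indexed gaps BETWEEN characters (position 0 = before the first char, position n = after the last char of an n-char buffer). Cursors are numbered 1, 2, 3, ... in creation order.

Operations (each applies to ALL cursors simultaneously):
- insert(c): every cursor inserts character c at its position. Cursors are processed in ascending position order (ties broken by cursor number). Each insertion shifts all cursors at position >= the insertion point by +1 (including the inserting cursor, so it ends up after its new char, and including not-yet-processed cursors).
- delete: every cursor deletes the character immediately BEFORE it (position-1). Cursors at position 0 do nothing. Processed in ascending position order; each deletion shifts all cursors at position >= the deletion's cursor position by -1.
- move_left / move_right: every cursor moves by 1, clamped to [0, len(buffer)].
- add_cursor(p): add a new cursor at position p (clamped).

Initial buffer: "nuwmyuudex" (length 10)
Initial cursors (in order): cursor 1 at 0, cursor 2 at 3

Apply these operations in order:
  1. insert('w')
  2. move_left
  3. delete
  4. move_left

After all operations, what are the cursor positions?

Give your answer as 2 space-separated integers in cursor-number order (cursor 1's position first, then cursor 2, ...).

After op 1 (insert('w')): buffer="wnuwwmyuudex" (len 12), cursors c1@1 c2@5, authorship 1...2.......
After op 2 (move_left): buffer="wnuwwmyuudex" (len 12), cursors c1@0 c2@4, authorship 1...2.......
After op 3 (delete): buffer="wnuwmyuudex" (len 11), cursors c1@0 c2@3, authorship 1..2.......
After op 4 (move_left): buffer="wnuwmyuudex" (len 11), cursors c1@0 c2@2, authorship 1..2.......

Answer: 0 2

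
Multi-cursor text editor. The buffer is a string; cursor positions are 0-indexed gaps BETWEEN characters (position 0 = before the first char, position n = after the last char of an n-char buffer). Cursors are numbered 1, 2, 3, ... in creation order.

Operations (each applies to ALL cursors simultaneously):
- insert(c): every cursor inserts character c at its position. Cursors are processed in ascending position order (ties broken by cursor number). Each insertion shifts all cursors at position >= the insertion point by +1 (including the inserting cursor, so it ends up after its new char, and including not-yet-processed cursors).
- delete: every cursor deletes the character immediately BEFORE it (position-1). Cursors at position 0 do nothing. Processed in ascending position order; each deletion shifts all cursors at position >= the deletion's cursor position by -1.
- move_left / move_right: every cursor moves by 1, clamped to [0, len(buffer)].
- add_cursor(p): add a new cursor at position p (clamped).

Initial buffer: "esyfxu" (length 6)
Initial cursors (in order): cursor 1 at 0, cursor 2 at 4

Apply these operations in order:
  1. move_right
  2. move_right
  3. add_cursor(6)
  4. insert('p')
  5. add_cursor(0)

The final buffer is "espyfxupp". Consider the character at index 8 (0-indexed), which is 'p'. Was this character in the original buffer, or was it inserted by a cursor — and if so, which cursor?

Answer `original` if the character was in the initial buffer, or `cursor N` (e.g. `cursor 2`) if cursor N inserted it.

After op 1 (move_right): buffer="esyfxu" (len 6), cursors c1@1 c2@5, authorship ......
After op 2 (move_right): buffer="esyfxu" (len 6), cursors c1@2 c2@6, authorship ......
After op 3 (add_cursor(6)): buffer="esyfxu" (len 6), cursors c1@2 c2@6 c3@6, authorship ......
After op 4 (insert('p')): buffer="espyfxupp" (len 9), cursors c1@3 c2@9 c3@9, authorship ..1....23
After op 5 (add_cursor(0)): buffer="espyfxupp" (len 9), cursors c4@0 c1@3 c2@9 c3@9, authorship ..1....23
Authorship (.=original, N=cursor N): . . 1 . . . . 2 3
Index 8: author = 3

Answer: cursor 3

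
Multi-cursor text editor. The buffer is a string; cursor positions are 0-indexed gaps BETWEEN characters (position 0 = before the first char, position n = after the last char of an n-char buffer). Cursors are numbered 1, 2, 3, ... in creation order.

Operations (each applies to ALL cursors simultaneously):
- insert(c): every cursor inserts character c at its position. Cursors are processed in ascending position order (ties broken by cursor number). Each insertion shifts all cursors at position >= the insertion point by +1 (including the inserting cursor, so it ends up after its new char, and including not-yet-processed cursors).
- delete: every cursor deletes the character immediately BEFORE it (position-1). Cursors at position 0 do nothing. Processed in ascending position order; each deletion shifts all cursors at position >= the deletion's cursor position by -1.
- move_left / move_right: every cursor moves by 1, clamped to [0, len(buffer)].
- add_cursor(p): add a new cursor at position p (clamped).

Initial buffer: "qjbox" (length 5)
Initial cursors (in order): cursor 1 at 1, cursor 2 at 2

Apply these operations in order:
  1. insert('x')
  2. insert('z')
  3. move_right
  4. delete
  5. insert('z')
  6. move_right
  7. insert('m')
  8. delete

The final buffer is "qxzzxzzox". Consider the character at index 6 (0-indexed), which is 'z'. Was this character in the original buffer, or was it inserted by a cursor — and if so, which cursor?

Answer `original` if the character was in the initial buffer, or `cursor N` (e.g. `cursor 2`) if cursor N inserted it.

After op 1 (insert('x')): buffer="qxjxbox" (len 7), cursors c1@2 c2@4, authorship .1.2...
After op 2 (insert('z')): buffer="qxzjxzbox" (len 9), cursors c1@3 c2@6, authorship .11.22...
After op 3 (move_right): buffer="qxzjxzbox" (len 9), cursors c1@4 c2@7, authorship .11.22...
After op 4 (delete): buffer="qxzxzox" (len 7), cursors c1@3 c2@5, authorship .1122..
After op 5 (insert('z')): buffer="qxzzxzzox" (len 9), cursors c1@4 c2@7, authorship .111222..
After op 6 (move_right): buffer="qxzzxzzox" (len 9), cursors c1@5 c2@8, authorship .111222..
After op 7 (insert('m')): buffer="qxzzxmzzomx" (len 11), cursors c1@6 c2@10, authorship .1112122.2.
After op 8 (delete): buffer="qxzzxzzox" (len 9), cursors c1@5 c2@8, authorship .111222..
Authorship (.=original, N=cursor N): . 1 1 1 2 2 2 . .
Index 6: author = 2

Answer: cursor 2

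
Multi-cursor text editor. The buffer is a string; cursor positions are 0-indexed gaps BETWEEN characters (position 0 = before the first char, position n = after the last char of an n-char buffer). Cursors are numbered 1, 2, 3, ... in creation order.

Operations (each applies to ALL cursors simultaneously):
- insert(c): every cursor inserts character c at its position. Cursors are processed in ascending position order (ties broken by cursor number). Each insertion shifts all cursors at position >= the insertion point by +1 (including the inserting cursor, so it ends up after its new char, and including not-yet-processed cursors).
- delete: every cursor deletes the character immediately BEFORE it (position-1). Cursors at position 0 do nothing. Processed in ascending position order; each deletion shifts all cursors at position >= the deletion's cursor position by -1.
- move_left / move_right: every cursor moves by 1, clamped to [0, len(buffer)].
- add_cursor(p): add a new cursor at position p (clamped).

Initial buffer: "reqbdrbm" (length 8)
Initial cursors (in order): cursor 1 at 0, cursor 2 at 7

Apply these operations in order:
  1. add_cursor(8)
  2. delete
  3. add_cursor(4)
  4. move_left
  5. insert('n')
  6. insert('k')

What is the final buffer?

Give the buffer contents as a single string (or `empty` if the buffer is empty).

Answer: nkreqnkbdnnkkr

Derivation:
After op 1 (add_cursor(8)): buffer="reqbdrbm" (len 8), cursors c1@0 c2@7 c3@8, authorship ........
After op 2 (delete): buffer="reqbdr" (len 6), cursors c1@0 c2@6 c3@6, authorship ......
After op 3 (add_cursor(4)): buffer="reqbdr" (len 6), cursors c1@0 c4@4 c2@6 c3@6, authorship ......
After op 4 (move_left): buffer="reqbdr" (len 6), cursors c1@0 c4@3 c2@5 c3@5, authorship ......
After op 5 (insert('n')): buffer="nreqnbdnnr" (len 10), cursors c1@1 c4@5 c2@9 c3@9, authorship 1...4..23.
After op 6 (insert('k')): buffer="nkreqnkbdnnkkr" (len 14), cursors c1@2 c4@7 c2@13 c3@13, authorship 11...44..2323.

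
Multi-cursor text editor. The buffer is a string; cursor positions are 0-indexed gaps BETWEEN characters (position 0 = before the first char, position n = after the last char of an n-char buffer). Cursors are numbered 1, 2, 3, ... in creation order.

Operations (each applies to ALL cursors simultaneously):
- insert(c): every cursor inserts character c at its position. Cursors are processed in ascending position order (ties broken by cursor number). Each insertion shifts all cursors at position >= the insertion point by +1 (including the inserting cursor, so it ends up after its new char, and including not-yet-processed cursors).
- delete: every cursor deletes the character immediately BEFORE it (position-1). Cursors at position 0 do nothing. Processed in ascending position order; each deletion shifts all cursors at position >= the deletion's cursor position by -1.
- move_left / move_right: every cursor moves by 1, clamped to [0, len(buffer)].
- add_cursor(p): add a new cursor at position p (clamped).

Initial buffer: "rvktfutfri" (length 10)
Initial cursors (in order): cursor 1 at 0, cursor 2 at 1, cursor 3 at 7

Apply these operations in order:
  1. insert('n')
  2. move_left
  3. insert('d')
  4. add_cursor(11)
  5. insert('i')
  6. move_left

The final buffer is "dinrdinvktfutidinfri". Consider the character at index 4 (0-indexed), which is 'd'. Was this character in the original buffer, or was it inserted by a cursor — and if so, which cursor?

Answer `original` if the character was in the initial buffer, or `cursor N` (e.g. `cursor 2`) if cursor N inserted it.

After op 1 (insert('n')): buffer="nrnvktfutnfri" (len 13), cursors c1@1 c2@3 c3@10, authorship 1.2......3...
After op 2 (move_left): buffer="nrnvktfutnfri" (len 13), cursors c1@0 c2@2 c3@9, authorship 1.2......3...
After op 3 (insert('d')): buffer="dnrdnvktfutdnfri" (len 16), cursors c1@1 c2@4 c3@12, authorship 11.22......33...
After op 4 (add_cursor(11)): buffer="dnrdnvktfutdnfri" (len 16), cursors c1@1 c2@4 c4@11 c3@12, authorship 11.22......33...
After op 5 (insert('i')): buffer="dinrdinvktfutidinfri" (len 20), cursors c1@2 c2@6 c4@14 c3@16, authorship 111.222......4333...
After op 6 (move_left): buffer="dinrdinvktfutidinfri" (len 20), cursors c1@1 c2@5 c4@13 c3@15, authorship 111.222......4333...
Authorship (.=original, N=cursor N): 1 1 1 . 2 2 2 . . . . . . 4 3 3 3 . . .
Index 4: author = 2

Answer: cursor 2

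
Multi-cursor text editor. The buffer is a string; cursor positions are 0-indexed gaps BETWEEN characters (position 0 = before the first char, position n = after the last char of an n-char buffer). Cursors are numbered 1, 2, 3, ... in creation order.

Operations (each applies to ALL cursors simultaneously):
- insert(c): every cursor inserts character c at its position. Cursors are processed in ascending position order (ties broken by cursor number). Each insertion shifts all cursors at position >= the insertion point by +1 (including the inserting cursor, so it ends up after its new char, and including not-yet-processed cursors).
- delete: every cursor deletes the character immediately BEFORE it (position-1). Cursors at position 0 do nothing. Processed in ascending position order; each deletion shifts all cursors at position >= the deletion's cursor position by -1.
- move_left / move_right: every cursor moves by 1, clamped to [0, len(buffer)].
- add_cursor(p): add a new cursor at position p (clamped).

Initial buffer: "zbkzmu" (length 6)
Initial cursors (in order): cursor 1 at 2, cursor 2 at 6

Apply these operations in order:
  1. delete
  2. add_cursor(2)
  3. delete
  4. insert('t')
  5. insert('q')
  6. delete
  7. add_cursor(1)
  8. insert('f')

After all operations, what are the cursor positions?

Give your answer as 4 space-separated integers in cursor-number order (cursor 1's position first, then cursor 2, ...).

Answer: 5 8 5 2

Derivation:
After op 1 (delete): buffer="zkzm" (len 4), cursors c1@1 c2@4, authorship ....
After op 2 (add_cursor(2)): buffer="zkzm" (len 4), cursors c1@1 c3@2 c2@4, authorship ....
After op 3 (delete): buffer="z" (len 1), cursors c1@0 c3@0 c2@1, authorship .
After op 4 (insert('t')): buffer="ttzt" (len 4), cursors c1@2 c3@2 c2@4, authorship 13.2
After op 5 (insert('q')): buffer="ttqqztq" (len 7), cursors c1@4 c3@4 c2@7, authorship 1313.22
After op 6 (delete): buffer="ttzt" (len 4), cursors c1@2 c3@2 c2@4, authorship 13.2
After op 7 (add_cursor(1)): buffer="ttzt" (len 4), cursors c4@1 c1@2 c3@2 c2@4, authorship 13.2
After op 8 (insert('f')): buffer="tftffztf" (len 8), cursors c4@2 c1@5 c3@5 c2@8, authorship 14313.22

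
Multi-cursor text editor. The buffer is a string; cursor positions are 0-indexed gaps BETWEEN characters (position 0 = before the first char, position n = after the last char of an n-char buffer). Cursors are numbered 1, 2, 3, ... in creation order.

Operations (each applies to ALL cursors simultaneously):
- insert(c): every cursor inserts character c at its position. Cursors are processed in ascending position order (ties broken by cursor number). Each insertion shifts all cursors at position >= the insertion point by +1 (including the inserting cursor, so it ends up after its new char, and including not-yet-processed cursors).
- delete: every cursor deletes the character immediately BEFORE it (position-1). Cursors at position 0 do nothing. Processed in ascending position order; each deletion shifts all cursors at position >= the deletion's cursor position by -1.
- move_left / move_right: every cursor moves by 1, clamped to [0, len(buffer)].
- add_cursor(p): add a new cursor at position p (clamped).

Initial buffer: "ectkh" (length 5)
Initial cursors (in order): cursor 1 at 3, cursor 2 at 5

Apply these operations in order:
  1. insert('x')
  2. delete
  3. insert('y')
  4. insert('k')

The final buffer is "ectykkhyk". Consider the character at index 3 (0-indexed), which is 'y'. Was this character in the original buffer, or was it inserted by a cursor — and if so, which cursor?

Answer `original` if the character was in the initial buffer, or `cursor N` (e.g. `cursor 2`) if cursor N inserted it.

After op 1 (insert('x')): buffer="ectxkhx" (len 7), cursors c1@4 c2@7, authorship ...1..2
After op 2 (delete): buffer="ectkh" (len 5), cursors c1@3 c2@5, authorship .....
After op 3 (insert('y')): buffer="ectykhy" (len 7), cursors c1@4 c2@7, authorship ...1..2
After op 4 (insert('k')): buffer="ectykkhyk" (len 9), cursors c1@5 c2@9, authorship ...11..22
Authorship (.=original, N=cursor N): . . . 1 1 . . 2 2
Index 3: author = 1

Answer: cursor 1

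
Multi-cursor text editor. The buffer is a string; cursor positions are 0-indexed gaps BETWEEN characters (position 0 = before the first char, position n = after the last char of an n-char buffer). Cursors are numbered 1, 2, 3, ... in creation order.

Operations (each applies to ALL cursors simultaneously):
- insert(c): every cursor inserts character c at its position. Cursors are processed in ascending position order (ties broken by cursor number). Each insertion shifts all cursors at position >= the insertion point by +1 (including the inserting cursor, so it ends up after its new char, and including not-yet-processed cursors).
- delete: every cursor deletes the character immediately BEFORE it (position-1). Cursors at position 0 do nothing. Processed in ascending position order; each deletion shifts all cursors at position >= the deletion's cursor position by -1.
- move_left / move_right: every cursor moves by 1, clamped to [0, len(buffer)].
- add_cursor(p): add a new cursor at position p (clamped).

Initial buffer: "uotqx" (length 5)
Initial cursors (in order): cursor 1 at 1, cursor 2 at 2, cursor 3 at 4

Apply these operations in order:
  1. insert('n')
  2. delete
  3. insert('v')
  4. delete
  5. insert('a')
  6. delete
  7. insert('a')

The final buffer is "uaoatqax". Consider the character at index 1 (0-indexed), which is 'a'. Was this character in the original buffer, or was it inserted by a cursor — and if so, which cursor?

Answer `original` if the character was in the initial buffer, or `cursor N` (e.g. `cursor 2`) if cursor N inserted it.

Answer: cursor 1

Derivation:
After op 1 (insert('n')): buffer="unontqnx" (len 8), cursors c1@2 c2@4 c3@7, authorship .1.2..3.
After op 2 (delete): buffer="uotqx" (len 5), cursors c1@1 c2@2 c3@4, authorship .....
After op 3 (insert('v')): buffer="uvovtqvx" (len 8), cursors c1@2 c2@4 c3@7, authorship .1.2..3.
After op 4 (delete): buffer="uotqx" (len 5), cursors c1@1 c2@2 c3@4, authorship .....
After op 5 (insert('a')): buffer="uaoatqax" (len 8), cursors c1@2 c2@4 c3@7, authorship .1.2..3.
After op 6 (delete): buffer="uotqx" (len 5), cursors c1@1 c2@2 c3@4, authorship .....
After op 7 (insert('a')): buffer="uaoatqax" (len 8), cursors c1@2 c2@4 c3@7, authorship .1.2..3.
Authorship (.=original, N=cursor N): . 1 . 2 . . 3 .
Index 1: author = 1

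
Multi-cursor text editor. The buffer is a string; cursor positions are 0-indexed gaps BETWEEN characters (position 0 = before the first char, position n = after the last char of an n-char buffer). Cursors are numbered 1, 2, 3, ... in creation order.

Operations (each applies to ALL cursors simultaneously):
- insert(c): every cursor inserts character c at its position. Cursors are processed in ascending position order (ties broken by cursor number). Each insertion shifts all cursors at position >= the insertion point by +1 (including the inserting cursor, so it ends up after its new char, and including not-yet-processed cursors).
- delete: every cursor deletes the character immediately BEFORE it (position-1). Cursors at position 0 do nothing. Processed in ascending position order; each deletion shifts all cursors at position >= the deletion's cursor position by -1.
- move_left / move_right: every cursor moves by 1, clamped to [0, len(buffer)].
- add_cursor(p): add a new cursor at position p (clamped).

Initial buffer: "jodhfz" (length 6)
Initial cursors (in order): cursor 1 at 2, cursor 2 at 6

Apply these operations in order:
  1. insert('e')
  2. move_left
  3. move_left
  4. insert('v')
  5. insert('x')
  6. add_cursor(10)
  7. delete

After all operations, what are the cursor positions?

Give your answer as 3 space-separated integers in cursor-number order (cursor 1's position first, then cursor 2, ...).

Answer: 2 7 7

Derivation:
After op 1 (insert('e')): buffer="joedhfze" (len 8), cursors c1@3 c2@8, authorship ..1....2
After op 2 (move_left): buffer="joedhfze" (len 8), cursors c1@2 c2@7, authorship ..1....2
After op 3 (move_left): buffer="joedhfze" (len 8), cursors c1@1 c2@6, authorship ..1....2
After op 4 (insert('v')): buffer="jvoedhfvze" (len 10), cursors c1@2 c2@8, authorship .1.1...2.2
After op 5 (insert('x')): buffer="jvxoedhfvxze" (len 12), cursors c1@3 c2@10, authorship .11.1...22.2
After op 6 (add_cursor(10)): buffer="jvxoedhfvxze" (len 12), cursors c1@3 c2@10 c3@10, authorship .11.1...22.2
After op 7 (delete): buffer="jvoedhfze" (len 9), cursors c1@2 c2@7 c3@7, authorship .1.1....2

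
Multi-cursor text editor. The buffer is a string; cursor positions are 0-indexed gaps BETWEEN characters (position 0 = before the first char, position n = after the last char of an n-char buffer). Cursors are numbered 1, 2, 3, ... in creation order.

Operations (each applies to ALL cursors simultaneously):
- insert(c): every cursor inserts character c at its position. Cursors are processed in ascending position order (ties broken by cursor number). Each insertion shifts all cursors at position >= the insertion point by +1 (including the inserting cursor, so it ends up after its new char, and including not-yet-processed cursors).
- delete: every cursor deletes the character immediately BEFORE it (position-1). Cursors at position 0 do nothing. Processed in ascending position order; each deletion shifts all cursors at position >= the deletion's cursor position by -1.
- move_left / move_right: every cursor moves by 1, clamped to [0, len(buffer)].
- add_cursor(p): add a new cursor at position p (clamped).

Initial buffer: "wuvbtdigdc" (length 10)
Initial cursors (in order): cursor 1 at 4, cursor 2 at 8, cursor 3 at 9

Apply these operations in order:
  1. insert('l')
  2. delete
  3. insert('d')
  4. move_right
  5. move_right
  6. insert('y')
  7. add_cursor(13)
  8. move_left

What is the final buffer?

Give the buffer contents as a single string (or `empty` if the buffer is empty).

After op 1 (insert('l')): buffer="wuvbltdigldlc" (len 13), cursors c1@5 c2@10 c3@12, authorship ....1....2.3.
After op 2 (delete): buffer="wuvbtdigdc" (len 10), cursors c1@4 c2@8 c3@9, authorship ..........
After op 3 (insert('d')): buffer="wuvbdtdigdddc" (len 13), cursors c1@5 c2@10 c3@12, authorship ....1....2.3.
After op 4 (move_right): buffer="wuvbdtdigdddc" (len 13), cursors c1@6 c2@11 c3@13, authorship ....1....2.3.
After op 5 (move_right): buffer="wuvbdtdigdddc" (len 13), cursors c1@7 c2@12 c3@13, authorship ....1....2.3.
After op 6 (insert('y')): buffer="wuvbdtdyigdddycy" (len 16), cursors c1@8 c2@14 c3@16, authorship ....1..1..2.32.3
After op 7 (add_cursor(13)): buffer="wuvbdtdyigdddycy" (len 16), cursors c1@8 c4@13 c2@14 c3@16, authorship ....1..1..2.32.3
After op 8 (move_left): buffer="wuvbdtdyigdddycy" (len 16), cursors c1@7 c4@12 c2@13 c3@15, authorship ....1..1..2.32.3

Answer: wuvbdtdyigdddycy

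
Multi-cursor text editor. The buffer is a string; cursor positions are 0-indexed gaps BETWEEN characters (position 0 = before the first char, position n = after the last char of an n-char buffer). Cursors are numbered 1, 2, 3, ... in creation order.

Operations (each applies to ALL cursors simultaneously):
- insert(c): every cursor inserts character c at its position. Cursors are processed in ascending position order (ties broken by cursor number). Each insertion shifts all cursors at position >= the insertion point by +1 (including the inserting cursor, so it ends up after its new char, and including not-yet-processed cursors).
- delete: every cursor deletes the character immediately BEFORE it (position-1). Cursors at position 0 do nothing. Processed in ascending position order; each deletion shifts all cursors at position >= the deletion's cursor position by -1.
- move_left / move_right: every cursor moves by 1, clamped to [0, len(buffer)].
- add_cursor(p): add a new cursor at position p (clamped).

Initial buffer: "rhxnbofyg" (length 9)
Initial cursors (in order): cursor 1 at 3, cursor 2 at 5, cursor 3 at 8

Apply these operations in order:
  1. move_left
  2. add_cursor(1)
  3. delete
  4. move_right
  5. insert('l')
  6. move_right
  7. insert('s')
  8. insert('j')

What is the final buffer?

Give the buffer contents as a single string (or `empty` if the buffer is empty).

After op 1 (move_left): buffer="rhxnbofyg" (len 9), cursors c1@2 c2@4 c3@7, authorship .........
After op 2 (add_cursor(1)): buffer="rhxnbofyg" (len 9), cursors c4@1 c1@2 c2@4 c3@7, authorship .........
After op 3 (delete): buffer="xboyg" (len 5), cursors c1@0 c4@0 c2@1 c3@3, authorship .....
After op 4 (move_right): buffer="xboyg" (len 5), cursors c1@1 c4@1 c2@2 c3@4, authorship .....
After op 5 (insert('l')): buffer="xllbloylg" (len 9), cursors c1@3 c4@3 c2@5 c3@8, authorship .14.2..3.
After op 6 (move_right): buffer="xllbloylg" (len 9), cursors c1@4 c4@4 c2@6 c3@9, authorship .14.2..3.
After op 7 (insert('s')): buffer="xllbsslosylgs" (len 13), cursors c1@6 c4@6 c2@9 c3@13, authorship .14.142.2.3.3
After op 8 (insert('j')): buffer="xllbssjjlosjylgsj" (len 17), cursors c1@8 c4@8 c2@12 c3@17, authorship .14.14142.22.3.33

Answer: xllbssjjlosjylgsj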